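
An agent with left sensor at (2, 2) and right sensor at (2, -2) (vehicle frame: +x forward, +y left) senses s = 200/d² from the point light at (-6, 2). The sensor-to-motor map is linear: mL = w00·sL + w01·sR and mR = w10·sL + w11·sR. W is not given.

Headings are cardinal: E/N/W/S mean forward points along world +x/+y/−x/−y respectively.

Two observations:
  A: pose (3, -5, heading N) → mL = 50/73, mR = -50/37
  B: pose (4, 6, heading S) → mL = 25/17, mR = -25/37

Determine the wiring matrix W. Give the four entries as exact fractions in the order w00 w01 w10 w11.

obs A: pose=(3,-5,N) → sL=100/37, sR=100/73, mL=50/73, mR=-50/37
obs B: pose=(4,6,S) → sL=50/37, sR=50/17, mL=25/17, mR=-25/37
sensor matrix S = [[100/37, 100/73], [50/37, 50/17]]; det S = 280000/45917
solve [mL_A; mL_B] = S·[w00; w01] and [mR_A; mR_B] = S·[w10; w11]:
  w00 = 0, w01 = 1/2, w10 = -1/2, w11 = 0

0 1/2 -1/2 0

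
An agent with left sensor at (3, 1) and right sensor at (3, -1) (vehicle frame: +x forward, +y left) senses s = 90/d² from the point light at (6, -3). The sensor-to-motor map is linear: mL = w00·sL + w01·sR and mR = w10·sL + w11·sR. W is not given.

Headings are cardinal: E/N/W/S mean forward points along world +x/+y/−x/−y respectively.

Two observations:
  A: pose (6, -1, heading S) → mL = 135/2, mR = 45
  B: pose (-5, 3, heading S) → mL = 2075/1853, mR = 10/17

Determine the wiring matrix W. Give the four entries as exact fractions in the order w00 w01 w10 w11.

1 1/2 0 1

obs A: pose=(6,-1,S) → sL=45, sR=45, mL=135/2, mR=45
obs B: pose=(-5,3,S) → sL=90/109, sR=10/17, mL=2075/1853, mR=10/17
sensor matrix S = [[45, 45], [90/109, 10/17]]; det S = -19800/1853
solve [mL_A; mL_B] = S·[w00; w01] and [mR_A; mR_B] = S·[w10; w11]:
  w00 = 1, w01 = 1/2, w10 = 0, w11 = 1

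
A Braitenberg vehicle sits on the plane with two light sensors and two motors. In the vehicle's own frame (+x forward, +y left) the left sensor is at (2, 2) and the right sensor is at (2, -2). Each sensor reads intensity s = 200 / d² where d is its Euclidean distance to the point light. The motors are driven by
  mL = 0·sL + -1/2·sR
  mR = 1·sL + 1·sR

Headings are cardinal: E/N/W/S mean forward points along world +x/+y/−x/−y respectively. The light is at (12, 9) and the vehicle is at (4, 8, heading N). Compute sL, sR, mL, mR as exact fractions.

200/101 200/37 -100/37 27600/3737

left sensor world pos  = (2, 10); dL² = 101
right sensor world pos = (6, 10); dR² = 37
sL = 200/101 = 200/101
sR = 200/37 = 200/37
mL = 0·sL + -1/2·sR = -100/37
mR = 1·sL + 1·sR = 27600/3737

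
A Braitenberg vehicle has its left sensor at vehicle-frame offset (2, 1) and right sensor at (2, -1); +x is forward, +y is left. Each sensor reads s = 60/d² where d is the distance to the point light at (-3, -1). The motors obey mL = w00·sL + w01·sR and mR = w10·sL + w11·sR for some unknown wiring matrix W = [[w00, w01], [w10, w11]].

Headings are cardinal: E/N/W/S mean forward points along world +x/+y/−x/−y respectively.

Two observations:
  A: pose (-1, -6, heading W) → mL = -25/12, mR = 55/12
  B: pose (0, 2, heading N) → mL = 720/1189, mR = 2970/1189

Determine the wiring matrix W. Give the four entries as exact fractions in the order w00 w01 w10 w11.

1 -1 1/2 1

obs A: pose=(-1,-6,W) → sL=5/3, sR=15/4, mL=-25/12, mR=55/12
obs B: pose=(0,2,N) → sL=60/29, sR=60/41, mL=720/1189, mR=2970/1189
sensor matrix S = [[5/3, 15/4], [60/29, 60/41]]; det S = -6325/1189
solve [mL_A; mL_B] = S·[w00; w01] and [mR_A; mR_B] = S·[w10; w11]:
  w00 = 1, w01 = -1, w10 = 1/2, w11 = 1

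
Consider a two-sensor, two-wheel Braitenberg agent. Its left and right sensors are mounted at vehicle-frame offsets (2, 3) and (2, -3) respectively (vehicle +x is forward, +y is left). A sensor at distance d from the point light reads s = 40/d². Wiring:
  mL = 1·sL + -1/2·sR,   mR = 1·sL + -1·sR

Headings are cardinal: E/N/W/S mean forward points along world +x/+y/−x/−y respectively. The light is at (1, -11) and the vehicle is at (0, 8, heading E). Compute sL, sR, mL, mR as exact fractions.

left sensor world pos  = (2, 11); dL² = 485
right sensor world pos = (2, 5); dR² = 257
sL = 40/485 = 8/97
sR = 40/257 = 40/257
mL = 1·sL + -1/2·sR = 116/24929
mR = 1·sL + -1·sR = -1824/24929

8/97 40/257 116/24929 -1824/24929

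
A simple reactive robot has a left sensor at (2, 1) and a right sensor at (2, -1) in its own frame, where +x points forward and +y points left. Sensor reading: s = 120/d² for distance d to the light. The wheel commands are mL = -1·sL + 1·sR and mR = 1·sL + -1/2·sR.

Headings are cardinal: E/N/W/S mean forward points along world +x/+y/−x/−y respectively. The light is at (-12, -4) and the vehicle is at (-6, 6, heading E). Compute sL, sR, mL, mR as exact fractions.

left sensor world pos  = (-4, 7); dL² = 185
right sensor world pos = (-4, 5); dR² = 145
sL = 120/185 = 24/37
sR = 120/145 = 24/29
mL = -1·sL + 1·sR = 192/1073
mR = 1·sL + -1/2·sR = 252/1073

24/37 24/29 192/1073 252/1073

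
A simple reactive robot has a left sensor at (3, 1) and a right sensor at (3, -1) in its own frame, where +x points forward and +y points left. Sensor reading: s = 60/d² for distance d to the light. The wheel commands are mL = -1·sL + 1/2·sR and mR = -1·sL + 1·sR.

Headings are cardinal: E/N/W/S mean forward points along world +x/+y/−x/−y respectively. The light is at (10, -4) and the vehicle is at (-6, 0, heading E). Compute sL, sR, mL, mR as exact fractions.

left sensor world pos  = (-3, 1); dL² = 194
right sensor world pos = (-3, -1); dR² = 178
sL = 60/194 = 30/97
sR = 60/178 = 30/89
mL = -1·sL + 1/2·sR = -1215/8633
mR = -1·sL + 1·sR = 240/8633

30/97 30/89 -1215/8633 240/8633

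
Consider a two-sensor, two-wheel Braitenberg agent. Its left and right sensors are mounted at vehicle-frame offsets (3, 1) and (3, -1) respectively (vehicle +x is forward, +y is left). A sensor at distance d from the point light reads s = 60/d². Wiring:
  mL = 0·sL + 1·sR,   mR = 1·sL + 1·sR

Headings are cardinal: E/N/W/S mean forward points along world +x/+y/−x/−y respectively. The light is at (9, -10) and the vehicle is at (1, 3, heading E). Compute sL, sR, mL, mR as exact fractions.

60/221 60/169 60/169 1800/2873

left sensor world pos  = (4, 4); dL² = 221
right sensor world pos = (4, 2); dR² = 169
sL = 60/221 = 60/221
sR = 60/169 = 60/169
mL = 0·sL + 1·sR = 60/169
mR = 1·sL + 1·sR = 1800/2873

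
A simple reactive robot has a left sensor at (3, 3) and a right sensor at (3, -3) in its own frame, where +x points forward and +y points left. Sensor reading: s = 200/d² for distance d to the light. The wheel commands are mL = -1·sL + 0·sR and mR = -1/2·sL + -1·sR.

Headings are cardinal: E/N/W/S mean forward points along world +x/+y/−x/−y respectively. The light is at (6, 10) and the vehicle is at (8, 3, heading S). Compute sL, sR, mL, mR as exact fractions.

left sensor world pos  = (11, 0); dL² = 125
right sensor world pos = (5, 0); dR² = 101
sL = 200/125 = 8/5
sR = 200/101 = 200/101
mL = -1·sL + 0·sR = -8/5
mR = -1/2·sL + -1·sR = -1404/505

8/5 200/101 -8/5 -1404/505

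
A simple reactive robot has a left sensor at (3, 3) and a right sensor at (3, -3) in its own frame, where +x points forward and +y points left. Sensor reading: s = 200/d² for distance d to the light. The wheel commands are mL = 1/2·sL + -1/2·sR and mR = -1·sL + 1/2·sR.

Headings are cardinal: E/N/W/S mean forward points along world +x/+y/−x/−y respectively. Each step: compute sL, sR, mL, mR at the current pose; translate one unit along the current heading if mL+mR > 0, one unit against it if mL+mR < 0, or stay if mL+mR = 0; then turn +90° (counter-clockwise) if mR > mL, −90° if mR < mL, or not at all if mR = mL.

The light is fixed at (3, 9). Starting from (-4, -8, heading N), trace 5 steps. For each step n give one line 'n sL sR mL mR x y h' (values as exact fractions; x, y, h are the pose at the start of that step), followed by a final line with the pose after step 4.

n=0: pose=(-4,-8,N); sL=25/37, sR=50/53; mL=-525/3922, mR=-400/1961; mL+mR=-25/74 → advance -1; mR−mL=-275/3922 → turn -1·90°
n=1: pose=(-4,-9,E); sL=200/241, sR=200/457; mL=21600/110137, mR=-67300/110137; mL+mR=-100/241 → advance -1; mR−mL=-88900/110137 → turn -1·90°
n=2: pose=(-5,-9,S); sL=100/233, sR=100/281; mL=2400/65473, mR=-16450/65473; mL+mR=-50/233 → advance -1; mR−mL=-18850/65473 → turn -1·90°
n=3: pose=(-5,-8,W); sL=200/521, sR=200/317; mL=-20400/165157, mR=-11300/165157; mL+mR=-100/521 → advance -1; mR−mL=9100/165157 → turn +1·90°
n=4: pose=(-4,-8,S); sL=25/52, sR=2/5; mL=21/520, mR=-73/260; mL+mR=-25/104 → advance -1; mR−mL=-167/520 → turn -1·90°

0 25/37 50/53 -525/3922 -400/1961 -4 -8 N
1 200/241 200/457 21600/110137 -67300/110137 -4 -9 E
2 100/233 100/281 2400/65473 -16450/65473 -5 -9 S
3 200/521 200/317 -20400/165157 -11300/165157 -5 -8 W
4 25/52 2/5 21/520 -73/260 -4 -8 S
final -4 -7 W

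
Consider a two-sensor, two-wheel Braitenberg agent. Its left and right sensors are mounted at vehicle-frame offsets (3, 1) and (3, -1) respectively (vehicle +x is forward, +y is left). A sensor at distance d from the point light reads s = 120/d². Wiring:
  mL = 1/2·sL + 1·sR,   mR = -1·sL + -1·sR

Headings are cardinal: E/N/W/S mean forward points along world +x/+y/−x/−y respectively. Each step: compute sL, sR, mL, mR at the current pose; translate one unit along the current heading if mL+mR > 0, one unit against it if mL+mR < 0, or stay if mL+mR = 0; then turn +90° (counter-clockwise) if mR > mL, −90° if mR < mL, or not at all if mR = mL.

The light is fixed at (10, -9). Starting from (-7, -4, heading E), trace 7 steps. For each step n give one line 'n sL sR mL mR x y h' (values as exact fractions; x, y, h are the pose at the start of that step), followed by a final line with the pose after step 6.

n=0: pose=(-7,-4,E); sL=15/29, sR=30/53; mL=2535/3074, mR=-1665/1537; mL+mR=-15/58 → advance -1; mR−mL=-5865/3074 → turn -1·90°
n=1: pose=(-8,-4,S); sL=120/293, sR=24/73; mL=11412/21389, mR=-15792/21389; mL+mR=-60/293 → advance -1; mR−mL=-27204/21389 → turn -1·90°
n=2: pose=(-8,-3,W); sL=60/233, sR=12/49; mL=4266/11417, mR=-5736/11417; mL+mR=-30/233 → advance -1; mR−mL=-10002/11417 → turn -1·90°
n=3: pose=(-7,-3,N); sL=8/27, sR=120/337; mL=4588/9099, mR=-5936/9099; mL+mR=-4/27 → advance -1; mR−mL=-3508/3033 → turn -1·90°
n=4: pose=(-7,-4,E); sL=15/29, sR=30/53; mL=2535/3074, mR=-1665/1537; mL+mR=-15/58 → advance -1; mR−mL=-5865/3074 → turn -1·90°
n=5: pose=(-8,-4,S); sL=120/293, sR=24/73; mL=11412/21389, mR=-15792/21389; mL+mR=-60/293 → advance -1; mR−mL=-27204/21389 → turn -1·90°
n=6: pose=(-8,-3,W); sL=60/233, sR=12/49; mL=4266/11417, mR=-5736/11417; mL+mR=-30/233 → advance -1; mR−mL=-10002/11417 → turn -1·90°

0 15/29 30/53 2535/3074 -1665/1537 -7 -4 E
1 120/293 24/73 11412/21389 -15792/21389 -8 -4 S
2 60/233 12/49 4266/11417 -5736/11417 -8 -3 W
3 8/27 120/337 4588/9099 -5936/9099 -7 -3 N
4 15/29 30/53 2535/3074 -1665/1537 -7 -4 E
5 120/293 24/73 11412/21389 -15792/21389 -8 -4 S
6 60/233 12/49 4266/11417 -5736/11417 -8 -3 W
final -7 -3 N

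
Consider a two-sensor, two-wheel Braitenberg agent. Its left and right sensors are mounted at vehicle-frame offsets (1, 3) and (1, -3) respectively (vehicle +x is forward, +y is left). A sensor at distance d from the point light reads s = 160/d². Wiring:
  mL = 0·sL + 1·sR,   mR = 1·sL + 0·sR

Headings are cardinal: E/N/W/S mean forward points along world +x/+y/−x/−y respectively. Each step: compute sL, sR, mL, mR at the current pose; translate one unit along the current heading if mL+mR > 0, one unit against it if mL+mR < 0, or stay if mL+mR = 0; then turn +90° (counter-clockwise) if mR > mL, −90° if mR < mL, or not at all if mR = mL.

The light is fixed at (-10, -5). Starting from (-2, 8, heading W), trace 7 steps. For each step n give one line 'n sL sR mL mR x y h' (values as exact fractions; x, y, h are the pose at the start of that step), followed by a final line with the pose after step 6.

0 160/149 32/61 32/61 160/149 -2 8 W
1 40/61 1 1 40/61 -3 8 S
2 160/117 160/261 160/261 160/117 -3 7 W
3 80/101 16/13 16/13 80/101 -4 7 S
4 160/89 160/221 160/221 160/89 -4 6 W
5 40/41 20/13 20/13 40/41 -5 6 S
6 32/13 32/37 32/37 32/13 -5 5 W
final -6 5 S

n=0: pose=(-2,8,W); sL=160/149, sR=32/61; mL=32/61, mR=160/149; mL+mR=14528/9089 → advance +1; mR−mL=4992/9089 → turn +1·90°
n=1: pose=(-3,8,S); sL=40/61, sR=1; mL=1, mR=40/61; mL+mR=101/61 → advance +1; mR−mL=-21/61 → turn -1·90°
n=2: pose=(-3,7,W); sL=160/117, sR=160/261; mL=160/261, mR=160/117; mL+mR=2240/1131 → advance +1; mR−mL=2560/3393 → turn +1·90°
n=3: pose=(-4,7,S); sL=80/101, sR=16/13; mL=16/13, mR=80/101; mL+mR=2656/1313 → advance +1; mR−mL=-576/1313 → turn -1·90°
n=4: pose=(-4,6,W); sL=160/89, sR=160/221; mL=160/221, mR=160/89; mL+mR=49600/19669 → advance +1; mR−mL=21120/19669 → turn +1·90°
n=5: pose=(-5,6,S); sL=40/41, sR=20/13; mL=20/13, mR=40/41; mL+mR=1340/533 → advance +1; mR−mL=-300/533 → turn -1·90°
n=6: pose=(-5,5,W); sL=32/13, sR=32/37; mL=32/37, mR=32/13; mL+mR=1600/481 → advance +1; mR−mL=768/481 → turn +1·90°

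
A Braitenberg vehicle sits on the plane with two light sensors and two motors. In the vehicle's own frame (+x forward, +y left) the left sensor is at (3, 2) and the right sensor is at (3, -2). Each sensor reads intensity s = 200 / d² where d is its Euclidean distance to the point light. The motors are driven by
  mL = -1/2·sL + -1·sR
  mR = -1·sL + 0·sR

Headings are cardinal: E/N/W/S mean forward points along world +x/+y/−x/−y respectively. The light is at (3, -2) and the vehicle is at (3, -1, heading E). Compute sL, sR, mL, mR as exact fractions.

100/9 20 -230/9 -100/9

left sensor world pos  = (6, 1); dL² = 18
right sensor world pos = (6, -3); dR² = 10
sL = 200/18 = 100/9
sR = 200/10 = 20
mL = -1/2·sL + -1·sR = -230/9
mR = -1·sL + 0·sR = -100/9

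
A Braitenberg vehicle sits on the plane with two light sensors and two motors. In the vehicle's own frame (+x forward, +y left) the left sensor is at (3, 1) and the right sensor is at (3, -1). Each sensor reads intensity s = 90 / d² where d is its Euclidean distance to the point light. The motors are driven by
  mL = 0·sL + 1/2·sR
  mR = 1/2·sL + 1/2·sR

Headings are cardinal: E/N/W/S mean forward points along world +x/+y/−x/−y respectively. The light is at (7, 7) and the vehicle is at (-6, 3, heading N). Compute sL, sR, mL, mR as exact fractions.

90/197 18/29 9/29 3078/5713

left sensor world pos  = (-7, 6); dL² = 197
right sensor world pos = (-5, 6); dR² = 145
sL = 90/197 = 90/197
sR = 90/145 = 18/29
mL = 0·sL + 1/2·sR = 9/29
mR = 1/2·sL + 1/2·sR = 3078/5713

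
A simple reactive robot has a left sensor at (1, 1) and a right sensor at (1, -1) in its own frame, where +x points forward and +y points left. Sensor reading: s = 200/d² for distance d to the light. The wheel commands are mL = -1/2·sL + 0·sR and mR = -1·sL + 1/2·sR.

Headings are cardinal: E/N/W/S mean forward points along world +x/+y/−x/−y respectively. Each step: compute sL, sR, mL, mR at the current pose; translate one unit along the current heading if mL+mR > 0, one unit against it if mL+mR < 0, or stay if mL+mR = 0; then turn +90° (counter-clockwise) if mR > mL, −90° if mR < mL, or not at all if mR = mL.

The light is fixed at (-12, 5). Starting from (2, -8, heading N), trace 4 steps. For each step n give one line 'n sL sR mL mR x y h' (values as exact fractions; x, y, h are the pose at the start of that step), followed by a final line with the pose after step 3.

0 200/313 200/369 -100/313 -42500/115497 2 -8 N
1 100/197 4/9 -50/197 -506/1773 2 -9 E
2 200/421 200/369 -100/421 -31700/155349 1 -9 S
3 10/17 25/49 -5/17 -555/1666 1 -8 E
final 0 -8 S

n=0: pose=(2,-8,N); sL=200/313, sR=200/369; mL=-100/313, mR=-42500/115497; mL+mR=-79400/115497 → advance -1; mR−mL=-5600/115497 → turn -1·90°
n=1: pose=(2,-9,E); sL=100/197, sR=4/9; mL=-50/197, mR=-506/1773; mL+mR=-956/1773 → advance -1; mR−mL=-56/1773 → turn -1·90°
n=2: pose=(1,-9,S); sL=200/421, sR=200/369; mL=-100/421, mR=-31700/155349; mL+mR=-68600/155349 → advance -1; mR−mL=5200/155349 → turn +1·90°
n=3: pose=(1,-8,E); sL=10/17, sR=25/49; mL=-5/17, mR=-555/1666; mL+mR=-1045/1666 → advance -1; mR−mL=-65/1666 → turn -1·90°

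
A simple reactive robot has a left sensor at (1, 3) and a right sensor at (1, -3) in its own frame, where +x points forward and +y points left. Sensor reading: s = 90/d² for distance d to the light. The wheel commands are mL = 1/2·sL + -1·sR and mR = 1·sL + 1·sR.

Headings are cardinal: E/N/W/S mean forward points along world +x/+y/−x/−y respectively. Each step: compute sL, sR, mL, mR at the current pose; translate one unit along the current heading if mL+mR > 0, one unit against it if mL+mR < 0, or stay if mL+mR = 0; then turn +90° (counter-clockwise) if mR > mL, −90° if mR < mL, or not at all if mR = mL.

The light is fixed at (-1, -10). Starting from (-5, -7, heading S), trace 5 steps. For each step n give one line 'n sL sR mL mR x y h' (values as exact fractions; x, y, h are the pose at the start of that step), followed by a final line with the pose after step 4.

0 18 90/53 387/53 1044/53 -5 -7 S
1 45/17 9 -261/34 198/17 -5 -8 E
2 2 10 -9 12 -4 -8 N
3 45/8 45/26 225/208 765/104 -4 -7 W
4 18 90/53 387/53 1044/53 -5 -7 S
final -5 -8 E

n=0: pose=(-5,-7,S); sL=18, sR=90/53; mL=387/53, mR=1044/53; mL+mR=27 → advance +1; mR−mL=657/53 → turn +1·90°
n=1: pose=(-5,-8,E); sL=45/17, sR=9; mL=-261/34, mR=198/17; mL+mR=135/34 → advance +1; mR−mL=657/34 → turn +1·90°
n=2: pose=(-4,-8,N); sL=2, sR=10; mL=-9, mR=12; mL+mR=3 → advance +1; mR−mL=21 → turn +1·90°
n=3: pose=(-4,-7,W); sL=45/8, sR=45/26; mL=225/208, mR=765/104; mL+mR=135/16 → advance +1; mR−mL=1305/208 → turn +1·90°
n=4: pose=(-5,-7,S); sL=18, sR=90/53; mL=387/53, mR=1044/53; mL+mR=27 → advance +1; mR−mL=657/53 → turn +1·90°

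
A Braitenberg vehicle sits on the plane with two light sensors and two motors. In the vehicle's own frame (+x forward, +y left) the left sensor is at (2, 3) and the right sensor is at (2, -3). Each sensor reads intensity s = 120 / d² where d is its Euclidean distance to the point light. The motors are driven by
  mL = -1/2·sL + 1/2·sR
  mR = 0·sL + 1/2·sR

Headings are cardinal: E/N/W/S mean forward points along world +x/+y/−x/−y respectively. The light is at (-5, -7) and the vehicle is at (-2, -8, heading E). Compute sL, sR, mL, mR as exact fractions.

120/29 120/41 -720/1189 60/41

left sensor world pos  = (0, -5); dL² = 29
right sensor world pos = (0, -11); dR² = 41
sL = 120/29 = 120/29
sR = 120/41 = 120/41
mL = -1/2·sL + 1/2·sR = -720/1189
mR = 0·sL + 1/2·sR = 60/41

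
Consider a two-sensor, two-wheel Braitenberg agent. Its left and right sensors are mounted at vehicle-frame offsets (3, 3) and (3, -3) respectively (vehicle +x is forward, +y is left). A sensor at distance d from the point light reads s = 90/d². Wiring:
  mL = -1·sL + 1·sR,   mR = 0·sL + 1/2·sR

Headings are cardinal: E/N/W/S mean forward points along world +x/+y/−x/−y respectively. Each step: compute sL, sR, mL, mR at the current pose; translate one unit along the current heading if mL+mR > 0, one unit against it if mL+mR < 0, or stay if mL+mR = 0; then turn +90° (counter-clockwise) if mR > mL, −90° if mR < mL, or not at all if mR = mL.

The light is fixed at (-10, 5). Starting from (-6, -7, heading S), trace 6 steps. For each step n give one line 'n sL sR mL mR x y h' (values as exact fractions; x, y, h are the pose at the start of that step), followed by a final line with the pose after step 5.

n=0: pose=(-6,-7,S); sL=45/137, sR=45/113; mL=1080/15481, mR=45/226; mL+mR=8325/30962 → advance +1; mR−mL=4005/30962 → turn +1·90°
n=1: pose=(-6,-8,E); sL=90/149, sR=18/61; mL=-2808/9089, mR=9/61; mL+mR=-1467/9089 → advance -1; mR−mL=4149/9089 → turn +1·90°
n=2: pose=(-7,-8,N); sL=9/10, sR=45/68; mL=-81/340, mR=45/136; mL+mR=63/680 → advance +1; mR−mL=387/680 → turn +1·90°
n=3: pose=(-7,-7,W); sL=2/5, sR=10/9; mL=32/45, mR=5/9; mL+mR=19/15 → advance +1; mR−mL=-7/45 → turn -1·90°
n=4: pose=(-8,-7,N); sL=45/41, sR=45/53; mL=-540/2173, mR=45/106; mL+mR=765/4346 → advance +1; mR−mL=2925/4346 → turn +1·90°
n=5: pose=(-8,-6,W); sL=90/197, sR=18/13; mL=2376/2561, mR=9/13; mL+mR=4149/2561 → advance +1; mR−mL=-603/2561 → turn -1·90°

0 45/137 45/113 1080/15481 45/226 -6 -7 S
1 90/149 18/61 -2808/9089 9/61 -6 -8 E
2 9/10 45/68 -81/340 45/136 -7 -8 N
3 2/5 10/9 32/45 5/9 -7 -7 W
4 45/41 45/53 -540/2173 45/106 -8 -7 N
5 90/197 18/13 2376/2561 9/13 -8 -6 W
final -9 -6 N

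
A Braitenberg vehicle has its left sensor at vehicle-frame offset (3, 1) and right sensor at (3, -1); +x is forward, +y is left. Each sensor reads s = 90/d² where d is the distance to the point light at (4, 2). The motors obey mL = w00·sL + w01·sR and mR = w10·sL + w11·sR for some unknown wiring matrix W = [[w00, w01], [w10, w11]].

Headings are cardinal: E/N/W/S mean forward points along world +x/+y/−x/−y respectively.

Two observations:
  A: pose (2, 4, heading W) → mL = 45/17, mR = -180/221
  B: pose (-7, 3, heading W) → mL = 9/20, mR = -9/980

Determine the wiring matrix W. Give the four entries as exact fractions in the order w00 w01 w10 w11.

obs A: pose=(2,4,W) → sL=45/13, sR=45/17, mL=45/17, mR=-180/221
obs B: pose=(-7,3,W) → sL=45/98, sR=9/20, mL=9/20, mR=-9/980
sensor matrix S = [[45/13, 45/17], [45/98, 9/20]]; det S = 14823/43316
solve [mL_A; mL_B] = S·[w00; w01] and [mR_A; mR_B] = S·[w10; w11]:
  w00 = 0, w01 = 1, w10 = -1, w11 = 1

0 1 -1 1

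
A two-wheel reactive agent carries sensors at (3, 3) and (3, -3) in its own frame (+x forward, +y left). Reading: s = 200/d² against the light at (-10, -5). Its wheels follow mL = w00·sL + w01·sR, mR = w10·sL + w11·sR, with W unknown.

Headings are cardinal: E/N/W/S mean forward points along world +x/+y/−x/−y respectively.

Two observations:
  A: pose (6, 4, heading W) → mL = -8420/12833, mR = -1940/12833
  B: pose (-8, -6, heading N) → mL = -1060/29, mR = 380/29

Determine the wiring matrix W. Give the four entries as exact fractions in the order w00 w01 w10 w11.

-1 1/2 1/2 -1

obs A: pose=(6,4,W) → sL=40/41, sR=200/313, mL=-8420/12833, mR=-1940/12833
obs B: pose=(-8,-6,N) → sL=40, sR=200/29, mL=-1060/29, mR=380/29
sensor matrix S = [[40/41, 200/313], [40, 200/29]]; det S = -7008000/372157
solve [mL_A; mL_B] = S·[w00; w01] and [mR_A; mR_B] = S·[w10; w11]:
  w00 = -1, w01 = 1/2, w10 = 1/2, w11 = -1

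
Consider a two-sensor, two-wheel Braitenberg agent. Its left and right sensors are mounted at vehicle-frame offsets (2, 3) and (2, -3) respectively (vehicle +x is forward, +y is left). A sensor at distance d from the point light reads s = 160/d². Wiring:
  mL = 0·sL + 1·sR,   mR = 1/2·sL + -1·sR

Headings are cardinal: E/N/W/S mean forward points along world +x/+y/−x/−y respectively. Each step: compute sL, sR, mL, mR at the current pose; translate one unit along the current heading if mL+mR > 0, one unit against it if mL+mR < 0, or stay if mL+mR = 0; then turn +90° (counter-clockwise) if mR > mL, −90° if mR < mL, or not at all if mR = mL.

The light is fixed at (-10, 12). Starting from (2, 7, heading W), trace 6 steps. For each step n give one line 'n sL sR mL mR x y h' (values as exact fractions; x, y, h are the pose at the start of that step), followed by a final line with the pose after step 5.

0 40/41 20/13 20/13 -560/533 2 7 W
1 160/73 32/41 32/41 944/2993 1 7 N
2 16/17 80/109 80/109 -488/1853 1 8 E
3 160/261 160/117 160/117 -400/377 2 8 S
4 40/41 20/13 20/13 -560/533 2 7 W
5 160/73 32/41 32/41 944/2993 1 7 N
final 1 8 E

n=0: pose=(2,7,W); sL=40/41, sR=20/13; mL=20/13, mR=-560/533; mL+mR=20/41 → advance +1; mR−mL=-1380/533 → turn -1·90°
n=1: pose=(1,7,N); sL=160/73, sR=32/41; mL=32/41, mR=944/2993; mL+mR=80/73 → advance +1; mR−mL=-1392/2993 → turn -1·90°
n=2: pose=(1,8,E); sL=16/17, sR=80/109; mL=80/109, mR=-488/1853; mL+mR=8/17 → advance +1; mR−mL=-1848/1853 → turn -1·90°
n=3: pose=(2,8,S); sL=160/261, sR=160/117; mL=160/117, mR=-400/377; mL+mR=80/261 → advance +1; mR−mL=-8240/3393 → turn -1·90°
n=4: pose=(2,7,W); sL=40/41, sR=20/13; mL=20/13, mR=-560/533; mL+mR=20/41 → advance +1; mR−mL=-1380/533 → turn -1·90°
n=5: pose=(1,7,N); sL=160/73, sR=32/41; mL=32/41, mR=944/2993; mL+mR=80/73 → advance +1; mR−mL=-1392/2993 → turn -1·90°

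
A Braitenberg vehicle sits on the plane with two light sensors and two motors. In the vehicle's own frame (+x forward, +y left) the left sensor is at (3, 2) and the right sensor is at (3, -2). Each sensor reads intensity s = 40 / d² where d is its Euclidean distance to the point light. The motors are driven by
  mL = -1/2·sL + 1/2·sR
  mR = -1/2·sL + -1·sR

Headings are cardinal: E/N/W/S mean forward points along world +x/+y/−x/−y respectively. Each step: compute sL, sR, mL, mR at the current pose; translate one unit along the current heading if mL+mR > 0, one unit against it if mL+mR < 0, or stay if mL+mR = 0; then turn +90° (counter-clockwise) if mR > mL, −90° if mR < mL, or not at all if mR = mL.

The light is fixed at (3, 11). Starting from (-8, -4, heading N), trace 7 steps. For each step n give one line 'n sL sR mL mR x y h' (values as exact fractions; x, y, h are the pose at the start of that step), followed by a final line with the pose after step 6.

0 40/313 8/45 352/14085 -3404/14085 -8 -4 N
1 2/13 10/97 -32/1261 -227/1261 -8 -5 E
2 40/461 40/557 -1920/256777 -29580/256777 -9 -5 S
3 20/257 20/197 600/50629 -7110/50629 -9 -4 W
4 40/313 8/45 352/14085 -3404/14085 -8 -4 N
5 2/13 10/97 -32/1261 -227/1261 -8 -5 E
6 40/461 40/557 -1920/256777 -29580/256777 -9 -5 S
final -9 -4 W

n=0: pose=(-8,-4,N); sL=40/313, sR=8/45; mL=352/14085, mR=-3404/14085; mL+mR=-3052/14085 → advance -1; mR−mL=-4/15 → turn -1·90°
n=1: pose=(-8,-5,E); sL=2/13, sR=10/97; mL=-32/1261, mR=-227/1261; mL+mR=-259/1261 → advance -1; mR−mL=-15/97 → turn -1·90°
n=2: pose=(-9,-5,S); sL=40/461, sR=40/557; mL=-1920/256777, mR=-29580/256777; mL+mR=-31500/256777 → advance -1; mR−mL=-60/557 → turn -1·90°
n=3: pose=(-9,-4,W); sL=20/257, sR=20/197; mL=600/50629, mR=-7110/50629; mL+mR=-6510/50629 → advance -1; mR−mL=-30/197 → turn -1·90°
n=4: pose=(-8,-4,N); sL=40/313, sR=8/45; mL=352/14085, mR=-3404/14085; mL+mR=-3052/14085 → advance -1; mR−mL=-4/15 → turn -1·90°
n=5: pose=(-8,-5,E); sL=2/13, sR=10/97; mL=-32/1261, mR=-227/1261; mL+mR=-259/1261 → advance -1; mR−mL=-15/97 → turn -1·90°
n=6: pose=(-9,-5,S); sL=40/461, sR=40/557; mL=-1920/256777, mR=-29580/256777; mL+mR=-31500/256777 → advance -1; mR−mL=-60/557 → turn -1·90°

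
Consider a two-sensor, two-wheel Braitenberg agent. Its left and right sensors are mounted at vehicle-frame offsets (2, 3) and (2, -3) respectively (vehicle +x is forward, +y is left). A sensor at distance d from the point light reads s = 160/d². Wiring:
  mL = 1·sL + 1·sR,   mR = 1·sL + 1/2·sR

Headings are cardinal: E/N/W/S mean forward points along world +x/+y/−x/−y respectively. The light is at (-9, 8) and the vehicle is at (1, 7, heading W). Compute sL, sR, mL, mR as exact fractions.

left sensor world pos  = (-1, 4); dL² = 80
right sensor world pos = (-1, 10); dR² = 68
sL = 160/80 = 2
sR = 160/68 = 40/17
mL = 1·sL + 1·sR = 74/17
mR = 1·sL + 1/2·sR = 54/17

2 40/17 74/17 54/17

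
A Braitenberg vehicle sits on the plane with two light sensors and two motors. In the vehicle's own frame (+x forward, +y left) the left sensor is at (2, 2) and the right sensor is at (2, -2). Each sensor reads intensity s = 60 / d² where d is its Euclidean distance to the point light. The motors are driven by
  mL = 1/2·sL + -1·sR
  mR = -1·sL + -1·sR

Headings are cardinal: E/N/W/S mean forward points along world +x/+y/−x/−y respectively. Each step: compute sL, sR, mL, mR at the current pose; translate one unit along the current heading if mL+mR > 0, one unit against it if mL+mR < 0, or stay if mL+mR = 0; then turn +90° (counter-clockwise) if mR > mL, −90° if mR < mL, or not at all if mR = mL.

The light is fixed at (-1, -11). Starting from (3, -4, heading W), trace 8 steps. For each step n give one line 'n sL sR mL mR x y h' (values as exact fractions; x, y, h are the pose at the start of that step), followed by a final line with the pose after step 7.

0 60/29 12/17 162/493 -1368/493 3 -4 W
1 2/3 6/13 -5/39 -44/39 4 -4 N
2 60/113 12/13 -966/1469 -2136/1469 4 -5 E
3 15/13 3 -63/26 -54/13 3 -5 S
4 60/29 12/17 162/493 -1368/493 3 -4 W
5 2/3 6/13 -5/39 -44/39 4 -4 N
6 60/113 12/13 -966/1469 -2136/1469 4 -5 E
7 15/13 3 -63/26 -54/13 3 -5 S
final 3 -4 W

n=0: pose=(3,-4,W); sL=60/29, sR=12/17; mL=162/493, mR=-1368/493; mL+mR=-1206/493 → advance -1; mR−mL=-90/29 → turn -1·90°
n=1: pose=(4,-4,N); sL=2/3, sR=6/13; mL=-5/39, mR=-44/39; mL+mR=-49/39 → advance -1; mR−mL=-1 → turn -1·90°
n=2: pose=(4,-5,E); sL=60/113, sR=12/13; mL=-966/1469, mR=-2136/1469; mL+mR=-3102/1469 → advance -1; mR−mL=-90/113 → turn -1·90°
n=3: pose=(3,-5,S); sL=15/13, sR=3; mL=-63/26, mR=-54/13; mL+mR=-171/26 → advance -1; mR−mL=-45/26 → turn -1·90°
n=4: pose=(3,-4,W); sL=60/29, sR=12/17; mL=162/493, mR=-1368/493; mL+mR=-1206/493 → advance -1; mR−mL=-90/29 → turn -1·90°
n=5: pose=(4,-4,N); sL=2/3, sR=6/13; mL=-5/39, mR=-44/39; mL+mR=-49/39 → advance -1; mR−mL=-1 → turn -1·90°
n=6: pose=(4,-5,E); sL=60/113, sR=12/13; mL=-966/1469, mR=-2136/1469; mL+mR=-3102/1469 → advance -1; mR−mL=-90/113 → turn -1·90°
n=7: pose=(3,-5,S); sL=15/13, sR=3; mL=-63/26, mR=-54/13; mL+mR=-171/26 → advance -1; mR−mL=-45/26 → turn -1·90°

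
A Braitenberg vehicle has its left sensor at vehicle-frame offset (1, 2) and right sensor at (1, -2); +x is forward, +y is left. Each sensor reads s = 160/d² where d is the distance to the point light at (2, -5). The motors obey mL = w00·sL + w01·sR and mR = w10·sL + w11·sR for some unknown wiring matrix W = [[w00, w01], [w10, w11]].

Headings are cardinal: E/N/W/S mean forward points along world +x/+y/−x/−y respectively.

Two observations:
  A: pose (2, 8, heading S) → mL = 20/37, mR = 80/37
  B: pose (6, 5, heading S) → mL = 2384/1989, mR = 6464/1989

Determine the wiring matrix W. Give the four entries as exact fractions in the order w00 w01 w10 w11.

obs A: pose=(2,8,S) → sL=40/37, sR=40/37, mL=20/37, mR=80/37
obs B: pose=(6,5,S) → sL=160/117, sR=32/17, mL=2384/1989, mR=6464/1989
sensor matrix S = [[40/37, 40/37], [160/117, 32/17]]; det S = 40960/73593
solve [mL_A; mL_B] = S·[w00; w01] and [mR_A; mR_B] = S·[w10; w11]:
  w00 = -1/2, w01 = 1, w10 = 1, w11 = 1

-1/2 1 1 1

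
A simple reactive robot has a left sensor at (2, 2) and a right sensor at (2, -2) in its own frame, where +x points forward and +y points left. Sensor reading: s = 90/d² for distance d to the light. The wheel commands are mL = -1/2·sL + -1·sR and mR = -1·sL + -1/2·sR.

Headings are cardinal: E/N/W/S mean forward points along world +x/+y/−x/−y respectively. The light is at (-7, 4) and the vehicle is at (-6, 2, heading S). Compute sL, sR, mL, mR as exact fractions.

left sensor world pos  = (-4, 0); dL² = 25
right sensor world pos = (-8, 0); dR² = 17
sL = 90/25 = 18/5
sR = 90/17 = 90/17
mL = -1/2·sL + -1·sR = -603/85
mR = -1·sL + -1/2·sR = -531/85

18/5 90/17 -603/85 -531/85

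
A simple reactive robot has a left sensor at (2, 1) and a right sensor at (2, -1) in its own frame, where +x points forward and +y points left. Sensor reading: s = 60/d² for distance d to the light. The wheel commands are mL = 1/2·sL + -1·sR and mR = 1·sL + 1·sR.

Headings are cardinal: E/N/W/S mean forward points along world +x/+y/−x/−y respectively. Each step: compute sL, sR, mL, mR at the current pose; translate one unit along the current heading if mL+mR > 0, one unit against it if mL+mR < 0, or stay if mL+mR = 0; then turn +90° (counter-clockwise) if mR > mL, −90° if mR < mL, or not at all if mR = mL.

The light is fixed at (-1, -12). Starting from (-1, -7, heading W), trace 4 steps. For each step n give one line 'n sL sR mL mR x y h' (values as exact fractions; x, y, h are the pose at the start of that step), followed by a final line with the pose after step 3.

0 3 3/2 0 9/2 -1 -7 W
1 20/3 60/13 -50/39 440/39 -2 -7 S
2 30/13 6 -63/13 108/13 -2 -8 E
3 60/37 60/37 -30/37 120/37 -1 -8 N
final -1 -7 W

n=0: pose=(-1,-7,W); sL=3, sR=3/2; mL=0, mR=9/2; mL+mR=9/2 → advance +1; mR−mL=9/2 → turn +1·90°
n=1: pose=(-2,-7,S); sL=20/3, sR=60/13; mL=-50/39, mR=440/39; mL+mR=10 → advance +1; mR−mL=490/39 → turn +1·90°
n=2: pose=(-2,-8,E); sL=30/13, sR=6; mL=-63/13, mR=108/13; mL+mR=45/13 → advance +1; mR−mL=171/13 → turn +1·90°
n=3: pose=(-1,-8,N); sL=60/37, sR=60/37; mL=-30/37, mR=120/37; mL+mR=90/37 → advance +1; mR−mL=150/37 → turn +1·90°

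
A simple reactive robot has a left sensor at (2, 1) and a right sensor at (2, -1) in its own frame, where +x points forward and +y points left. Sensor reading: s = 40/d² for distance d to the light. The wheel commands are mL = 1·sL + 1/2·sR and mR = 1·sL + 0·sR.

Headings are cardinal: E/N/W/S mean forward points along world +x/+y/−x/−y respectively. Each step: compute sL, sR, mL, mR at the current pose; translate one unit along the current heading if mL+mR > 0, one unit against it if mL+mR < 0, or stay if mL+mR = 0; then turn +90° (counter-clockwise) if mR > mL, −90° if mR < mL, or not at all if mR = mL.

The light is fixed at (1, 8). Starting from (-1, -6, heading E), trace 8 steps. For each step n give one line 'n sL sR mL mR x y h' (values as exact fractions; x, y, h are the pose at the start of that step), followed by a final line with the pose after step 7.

0 40/169 8/45 2476/7605 40/169 -1 -6 E
1 5/32 2/13 97/416 5/32 0 -6 S
2 8/53 8/41 540/2173 8/53 0 -7 W
3 20/89 4/17 518/1513 20/89 -1 -7 N
4 40/169 8/45 2476/7605 40/169 -1 -6 E
5 5/32 2/13 97/416 5/32 0 -6 S
6 8/53 8/41 540/2173 8/53 0 -7 W
7 20/89 4/17 518/1513 20/89 -1 -7 N
final -1 -6 E

n=0: pose=(-1,-6,E); sL=40/169, sR=8/45; mL=2476/7605, mR=40/169; mL+mR=4276/7605 → advance +1; mR−mL=-4/45 → turn -1·90°
n=1: pose=(0,-6,S); sL=5/32, sR=2/13; mL=97/416, mR=5/32; mL+mR=81/208 → advance +1; mR−mL=-1/13 → turn -1·90°
n=2: pose=(0,-7,W); sL=8/53, sR=8/41; mL=540/2173, mR=8/53; mL+mR=868/2173 → advance +1; mR−mL=-4/41 → turn -1·90°
n=3: pose=(-1,-7,N); sL=20/89, sR=4/17; mL=518/1513, mR=20/89; mL+mR=858/1513 → advance +1; mR−mL=-2/17 → turn -1·90°
n=4: pose=(-1,-6,E); sL=40/169, sR=8/45; mL=2476/7605, mR=40/169; mL+mR=4276/7605 → advance +1; mR−mL=-4/45 → turn -1·90°
n=5: pose=(0,-6,S); sL=5/32, sR=2/13; mL=97/416, mR=5/32; mL+mR=81/208 → advance +1; mR−mL=-1/13 → turn -1·90°
n=6: pose=(0,-7,W); sL=8/53, sR=8/41; mL=540/2173, mR=8/53; mL+mR=868/2173 → advance +1; mR−mL=-4/41 → turn -1·90°
n=7: pose=(-1,-7,N); sL=20/89, sR=4/17; mL=518/1513, mR=20/89; mL+mR=858/1513 → advance +1; mR−mL=-2/17 → turn -1·90°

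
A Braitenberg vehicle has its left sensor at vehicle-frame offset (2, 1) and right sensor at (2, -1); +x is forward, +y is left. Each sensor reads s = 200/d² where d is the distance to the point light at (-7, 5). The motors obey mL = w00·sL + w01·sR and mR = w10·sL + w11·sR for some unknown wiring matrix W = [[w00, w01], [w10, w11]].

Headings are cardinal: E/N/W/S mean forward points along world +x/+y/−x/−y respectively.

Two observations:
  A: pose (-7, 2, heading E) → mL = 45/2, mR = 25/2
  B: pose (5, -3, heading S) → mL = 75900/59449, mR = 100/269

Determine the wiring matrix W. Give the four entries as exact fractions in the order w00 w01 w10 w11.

obs A: pose=(-7,2,E) → sL=25, sR=10, mL=45/2, mR=25/2
obs B: pose=(5,-3,S) → sL=200/269, sR=200/221, mL=75900/59449, mR=100/269
sensor matrix S = [[25, 10], [200/269, 200/221]]; det S = 903000/59449
solve [mL_A; mL_B] = S·[w00; w01] and [mR_A; mR_B] = S·[w10; w11]:
  w00 = 1/2, w01 = 1, w10 = 1/2, w11 = 0

1/2 1 1/2 0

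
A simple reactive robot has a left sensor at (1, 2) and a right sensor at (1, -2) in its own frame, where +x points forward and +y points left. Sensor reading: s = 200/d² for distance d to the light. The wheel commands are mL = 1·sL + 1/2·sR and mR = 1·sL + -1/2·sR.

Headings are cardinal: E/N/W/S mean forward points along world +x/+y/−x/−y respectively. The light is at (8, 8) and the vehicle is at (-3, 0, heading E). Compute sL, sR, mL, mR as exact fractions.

25/17 1 67/34 33/34

left sensor world pos  = (-2, 2); dL² = 136
right sensor world pos = (-2, -2); dR² = 200
sL = 200/136 = 25/17
sR = 200/200 = 1
mL = 1·sL + 1/2·sR = 67/34
mR = 1·sL + -1/2·sR = 33/34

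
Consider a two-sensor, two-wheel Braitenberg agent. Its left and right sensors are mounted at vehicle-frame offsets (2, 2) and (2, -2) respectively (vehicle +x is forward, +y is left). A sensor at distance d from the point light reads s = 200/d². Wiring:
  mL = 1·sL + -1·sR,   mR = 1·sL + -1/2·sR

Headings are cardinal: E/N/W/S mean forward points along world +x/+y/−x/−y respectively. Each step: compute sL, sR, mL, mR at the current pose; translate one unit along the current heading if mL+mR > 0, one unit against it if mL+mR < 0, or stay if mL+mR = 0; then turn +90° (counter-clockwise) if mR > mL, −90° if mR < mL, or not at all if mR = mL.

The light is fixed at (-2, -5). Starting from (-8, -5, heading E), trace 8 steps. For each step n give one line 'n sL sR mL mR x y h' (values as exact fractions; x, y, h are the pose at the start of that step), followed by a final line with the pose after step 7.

n=0: pose=(-8,-5,E); sL=10, sR=10; mL=0, mR=5; mL+mR=5 → advance +1; mR−mL=5 → turn +1·90°
n=1: pose=(-7,-5,N); sL=200/53, sR=200/13; mL=-8000/689, mR=-2700/689; mL+mR=-10700/689 → advance -1; mR−mL=100/13 → turn +1·90°
n=2: pose=(-7,-6,W); sL=100/29, sR=4; mL=-16/29, mR=42/29; mL+mR=26/29 → advance +1; mR−mL=2 → turn +1·90°
n=3: pose=(-8,-6,S); sL=8, sR=200/73; mL=384/73, mR=484/73; mL+mR=868/73 → advance +1; mR−mL=100/73 → turn +1·90°
n=4: pose=(-8,-7,E); sL=25/2, sR=25/4; mL=25/4, mR=75/8; mL+mR=125/8 → advance +1; mR−mL=25/8 → turn +1·90°
n=5: pose=(-7,-7,N); sL=200/49, sR=200/9; mL=-8000/441, mR=-3100/441; mL+mR=-3700/147 → advance -1; mR−mL=100/9 → turn +1·90°
n=6: pose=(-7,-8,W); sL=100/37, sR=4; mL=-48/37, mR=26/37; mL+mR=-22/37 → advance -1; mR−mL=2 → turn +1·90°
n=7: pose=(-6,-8,S); sL=200/29, sR=200/61; mL=6400/1769, mR=9300/1769; mL+mR=15700/1769 → advance +1; mR−mL=100/61 → turn +1·90°

0 10 10 0 5 -8 -5 E
1 200/53 200/13 -8000/689 -2700/689 -7 -5 N
2 100/29 4 -16/29 42/29 -7 -6 W
3 8 200/73 384/73 484/73 -8 -6 S
4 25/2 25/4 25/4 75/8 -8 -7 E
5 200/49 200/9 -8000/441 -3100/441 -7 -7 N
6 100/37 4 -48/37 26/37 -7 -8 W
7 200/29 200/61 6400/1769 9300/1769 -6 -8 S
final -6 -9 E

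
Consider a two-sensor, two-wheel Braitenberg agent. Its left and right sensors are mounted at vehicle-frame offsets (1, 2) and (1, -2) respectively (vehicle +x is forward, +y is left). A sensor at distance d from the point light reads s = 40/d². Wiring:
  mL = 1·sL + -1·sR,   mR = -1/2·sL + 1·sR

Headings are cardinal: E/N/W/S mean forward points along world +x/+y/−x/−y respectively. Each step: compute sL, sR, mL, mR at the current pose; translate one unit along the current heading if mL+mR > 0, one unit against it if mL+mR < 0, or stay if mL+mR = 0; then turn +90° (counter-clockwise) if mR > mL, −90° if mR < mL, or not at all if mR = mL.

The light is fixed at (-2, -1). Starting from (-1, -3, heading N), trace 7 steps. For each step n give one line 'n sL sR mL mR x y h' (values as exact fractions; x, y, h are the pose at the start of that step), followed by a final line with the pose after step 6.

n=0: pose=(-1,-3,N); sL=20, sR=4; mL=16, mR=-6; mL+mR=10 → advance +1; mR−mL=-22 → turn -1·90°
n=1: pose=(-1,-2,E); sL=8, sR=40/13; mL=64/13, mR=-12/13; mL+mR=4 → advance +1; mR−mL=-76/13 → turn -1·90°
n=2: pose=(0,-2,S); sL=2, sR=10; mL=-8, mR=9; mL+mR=1 → advance +1; mR−mL=17 → turn +1·90°
n=3: pose=(0,-3,E); sL=40/9, sR=8/5; mL=128/45, mR=-28/45; mL+mR=20/9 → advance +1; mR−mL=-52/15 → turn -1·90°
n=4: pose=(1,-3,S); sL=20/17, sR=4; mL=-48/17, mR=58/17; mL+mR=10/17 → advance +1; mR−mL=106/17 → turn +1·90°
n=5: pose=(1,-4,E); sL=40/17, sR=40/41; mL=960/697, mR=-140/697; mL+mR=20/17 → advance +1; mR−mL=-1100/697 → turn -1·90°
n=6: pose=(2,-4,S); sL=10/13, sR=2; mL=-16/13, mR=21/13; mL+mR=5/13 → advance +1; mR−mL=37/13 → turn +1·90°

0 20 4 16 -6 -1 -3 N
1 8 40/13 64/13 -12/13 -1 -2 E
2 2 10 -8 9 0 -2 S
3 40/9 8/5 128/45 -28/45 0 -3 E
4 20/17 4 -48/17 58/17 1 -3 S
5 40/17 40/41 960/697 -140/697 1 -4 E
6 10/13 2 -16/13 21/13 2 -4 S
final 2 -5 E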